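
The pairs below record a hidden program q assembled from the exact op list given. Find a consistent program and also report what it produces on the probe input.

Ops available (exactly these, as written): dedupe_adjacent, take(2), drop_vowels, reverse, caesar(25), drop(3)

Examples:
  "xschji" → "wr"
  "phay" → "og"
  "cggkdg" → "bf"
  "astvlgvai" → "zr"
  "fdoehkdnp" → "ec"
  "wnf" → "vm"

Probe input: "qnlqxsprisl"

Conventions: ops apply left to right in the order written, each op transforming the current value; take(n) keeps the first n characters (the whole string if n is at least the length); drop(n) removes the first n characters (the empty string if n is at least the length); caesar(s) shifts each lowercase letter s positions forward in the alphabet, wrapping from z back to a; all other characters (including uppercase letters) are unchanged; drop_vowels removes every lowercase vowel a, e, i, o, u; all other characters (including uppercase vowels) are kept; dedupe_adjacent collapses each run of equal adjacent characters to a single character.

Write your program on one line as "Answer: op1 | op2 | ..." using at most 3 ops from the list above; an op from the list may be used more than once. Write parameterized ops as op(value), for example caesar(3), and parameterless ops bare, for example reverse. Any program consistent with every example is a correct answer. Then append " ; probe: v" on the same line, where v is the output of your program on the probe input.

dedupe_adjacent | take(2) | caesar(25) ; probe: "pm"

Check, running the answer program on each example:
  "xschji" -> "xschji" -> "xs" -> "wr"
  "phay" -> "phay" -> "ph" -> "og"
  "cggkdg" -> "cgkdg" -> "cg" -> "bf"
  "astvlgvai" -> "astvlgvai" -> "as" -> "zr"
  "fdoehkdnp" -> "fdoehkdnp" -> "fd" -> "ec"
  "wnf" -> "wnf" -> "wn" -> "vm"
  probe: "qnlqxsprisl" -> "qnlqxsprisl" -> "qn" -> "pm"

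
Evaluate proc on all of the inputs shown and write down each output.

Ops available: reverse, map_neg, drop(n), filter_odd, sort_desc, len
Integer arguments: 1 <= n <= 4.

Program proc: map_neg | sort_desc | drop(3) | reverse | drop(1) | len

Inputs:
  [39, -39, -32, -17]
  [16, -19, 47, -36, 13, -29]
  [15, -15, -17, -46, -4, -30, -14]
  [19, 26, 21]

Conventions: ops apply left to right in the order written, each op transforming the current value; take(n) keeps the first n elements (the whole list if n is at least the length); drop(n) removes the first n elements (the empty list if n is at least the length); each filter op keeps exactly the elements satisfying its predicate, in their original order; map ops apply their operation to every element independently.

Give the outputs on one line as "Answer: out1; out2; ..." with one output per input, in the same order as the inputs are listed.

Execution, op by op:
  [39, -39, -32, -17] -> [-39, 39, 32, 17] -> [39, 32, 17, -39] -> [-39] -> [-39] -> [] -> 0
  [16, -19, 47, -36, 13, -29] -> [-16, 19, -47, 36, -13, 29] -> [36, 29, 19, -13, -16, -47] -> [-13, -16, -47] -> [-47, -16, -13] -> [-16, -13] -> 2
  [15, -15, -17, -46, -4, -30, -14] -> [-15, 15, 17, 46, 4, 30, 14] -> [46, 30, 17, 15, 14, 4, -15] -> [15, 14, 4, -15] -> [-15, 4, 14, 15] -> [4, 14, 15] -> 3
  [19, 26, 21] -> [-19, -26, -21] -> [-19, -21, -26] -> [] -> [] -> [] -> 0

0; 2; 3; 0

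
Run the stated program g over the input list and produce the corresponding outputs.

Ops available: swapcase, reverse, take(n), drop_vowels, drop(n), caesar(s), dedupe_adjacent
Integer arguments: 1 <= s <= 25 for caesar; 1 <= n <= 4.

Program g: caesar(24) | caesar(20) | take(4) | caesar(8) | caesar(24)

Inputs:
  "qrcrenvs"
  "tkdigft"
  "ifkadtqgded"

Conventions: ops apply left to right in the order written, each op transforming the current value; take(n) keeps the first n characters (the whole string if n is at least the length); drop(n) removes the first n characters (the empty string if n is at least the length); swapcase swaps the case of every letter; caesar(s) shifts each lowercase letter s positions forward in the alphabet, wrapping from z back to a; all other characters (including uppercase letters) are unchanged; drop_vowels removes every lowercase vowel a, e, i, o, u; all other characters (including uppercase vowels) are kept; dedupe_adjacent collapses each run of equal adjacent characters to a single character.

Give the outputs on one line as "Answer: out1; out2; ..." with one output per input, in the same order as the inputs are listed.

"opap"; "ribg"; "gdiy"

Execution, op by op:
  "qrcrenvs" -> "opapcltq" -> "ijujwfnk" -> "ijuj" -> "qrcr" -> "opap"
  "tkdigft" -> "ribgedr" -> "lcvayxl" -> "lcva" -> "tkdi" -> "ribg"
  "ifkadtqgded" -> "gdiybroebcb" -> "axcsvliyvwv" -> "axcs" -> "ifka" -> "gdiy"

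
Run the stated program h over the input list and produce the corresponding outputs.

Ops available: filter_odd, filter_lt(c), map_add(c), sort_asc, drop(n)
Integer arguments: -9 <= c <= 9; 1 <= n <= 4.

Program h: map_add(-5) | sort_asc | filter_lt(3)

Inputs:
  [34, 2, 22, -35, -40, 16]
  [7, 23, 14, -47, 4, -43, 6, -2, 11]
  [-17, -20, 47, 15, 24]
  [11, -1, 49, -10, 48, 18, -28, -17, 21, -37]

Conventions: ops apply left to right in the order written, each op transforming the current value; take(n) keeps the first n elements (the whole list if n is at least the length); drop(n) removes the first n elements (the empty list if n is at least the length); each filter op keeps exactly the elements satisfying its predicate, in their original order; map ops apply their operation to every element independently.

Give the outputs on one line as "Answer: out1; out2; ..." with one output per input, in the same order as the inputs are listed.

Execution, op by op:
  [34, 2, 22, -35, -40, 16] -> [29, -3, 17, -40, -45, 11] -> [-45, -40, -3, 11, 17, 29] -> [-45, -40, -3]
  [7, 23, 14, -47, 4, -43, 6, -2, 11] -> [2, 18, 9, -52, -1, -48, 1, -7, 6] -> [-52, -48, -7, -1, 1, 2, 6, 9, 18] -> [-52, -48, -7, -1, 1, 2]
  [-17, -20, 47, 15, 24] -> [-22, -25, 42, 10, 19] -> [-25, -22, 10, 19, 42] -> [-25, -22]
  [11, -1, 49, -10, 48, 18, -28, -17, 21, -37] -> [6, -6, 44, -15, 43, 13, -33, -22, 16, -42] -> [-42, -33, -22, -15, -6, 6, 13, 16, 43, 44] -> [-42, -33, -22, -15, -6]

[-45, -40, -3]; [-52, -48, -7, -1, 1, 2]; [-25, -22]; [-42, -33, -22, -15, -6]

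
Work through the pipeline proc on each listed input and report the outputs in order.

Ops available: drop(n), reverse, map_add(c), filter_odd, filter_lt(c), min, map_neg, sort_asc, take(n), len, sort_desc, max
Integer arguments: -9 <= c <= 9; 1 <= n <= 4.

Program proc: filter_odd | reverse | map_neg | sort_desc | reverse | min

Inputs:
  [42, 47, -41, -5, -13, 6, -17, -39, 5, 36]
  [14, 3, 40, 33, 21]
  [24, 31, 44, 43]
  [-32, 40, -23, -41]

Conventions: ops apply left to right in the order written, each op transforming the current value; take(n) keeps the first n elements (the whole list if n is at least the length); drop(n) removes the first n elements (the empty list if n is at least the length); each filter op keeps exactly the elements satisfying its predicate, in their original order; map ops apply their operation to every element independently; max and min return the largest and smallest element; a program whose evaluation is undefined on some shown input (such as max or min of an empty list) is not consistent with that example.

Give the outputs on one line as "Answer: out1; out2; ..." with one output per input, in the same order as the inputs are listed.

Execution, op by op:
  [42, 47, -41, -5, -13, 6, -17, -39, 5, 36] -> [47, -41, -5, -13, -17, -39, 5] -> [5, -39, -17, -13, -5, -41, 47] -> [-5, 39, 17, 13, 5, 41, -47] -> [41, 39, 17, 13, 5, -5, -47] -> [-47, -5, 5, 13, 17, 39, 41] -> -47
  [14, 3, 40, 33, 21] -> [3, 33, 21] -> [21, 33, 3] -> [-21, -33, -3] -> [-3, -21, -33] -> [-33, -21, -3] -> -33
  [24, 31, 44, 43] -> [31, 43] -> [43, 31] -> [-43, -31] -> [-31, -43] -> [-43, -31] -> -43
  [-32, 40, -23, -41] -> [-23, -41] -> [-41, -23] -> [41, 23] -> [41, 23] -> [23, 41] -> 23

-47; -33; -43; 23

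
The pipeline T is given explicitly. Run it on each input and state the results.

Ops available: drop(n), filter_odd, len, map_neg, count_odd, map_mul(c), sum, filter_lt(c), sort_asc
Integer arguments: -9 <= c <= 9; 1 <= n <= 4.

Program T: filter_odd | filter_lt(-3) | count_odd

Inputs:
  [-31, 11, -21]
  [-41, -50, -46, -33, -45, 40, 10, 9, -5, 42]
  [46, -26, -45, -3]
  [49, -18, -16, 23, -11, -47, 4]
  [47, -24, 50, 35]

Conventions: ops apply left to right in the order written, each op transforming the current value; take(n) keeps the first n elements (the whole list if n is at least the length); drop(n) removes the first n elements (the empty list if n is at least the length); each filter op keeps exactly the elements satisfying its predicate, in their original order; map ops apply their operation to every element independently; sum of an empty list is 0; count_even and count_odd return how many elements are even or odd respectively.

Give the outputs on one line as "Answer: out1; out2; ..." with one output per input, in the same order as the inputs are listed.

Execution, op by op:
  [-31, 11, -21] -> [-31, 11, -21] -> [-31, -21] -> 2
  [-41, -50, -46, -33, -45, 40, 10, 9, -5, 42] -> [-41, -33, -45, 9, -5] -> [-41, -33, -45, -5] -> 4
  [46, -26, -45, -3] -> [-45, -3] -> [-45] -> 1
  [49, -18, -16, 23, -11, -47, 4] -> [49, 23, -11, -47] -> [-11, -47] -> 2
  [47, -24, 50, 35] -> [47, 35] -> [] -> 0

2; 4; 1; 2; 0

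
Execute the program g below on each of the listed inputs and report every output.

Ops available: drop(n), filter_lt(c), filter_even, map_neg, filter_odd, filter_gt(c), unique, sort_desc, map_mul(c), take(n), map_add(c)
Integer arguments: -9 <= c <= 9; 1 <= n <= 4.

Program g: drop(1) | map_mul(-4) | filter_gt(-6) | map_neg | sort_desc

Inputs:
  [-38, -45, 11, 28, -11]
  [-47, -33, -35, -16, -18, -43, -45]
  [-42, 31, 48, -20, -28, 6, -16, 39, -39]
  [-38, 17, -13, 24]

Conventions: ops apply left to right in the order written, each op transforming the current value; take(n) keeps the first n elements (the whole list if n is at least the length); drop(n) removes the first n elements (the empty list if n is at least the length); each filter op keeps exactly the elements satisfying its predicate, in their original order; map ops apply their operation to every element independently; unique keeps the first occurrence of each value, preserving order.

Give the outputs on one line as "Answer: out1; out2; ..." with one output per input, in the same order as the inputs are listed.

Execution, op by op:
  [-38, -45, 11, 28, -11] -> [-45, 11, 28, -11] -> [180, -44, -112, 44] -> [180, 44] -> [-180, -44] -> [-44, -180]
  [-47, -33, -35, -16, -18, -43, -45] -> [-33, -35, -16, -18, -43, -45] -> [132, 140, 64, 72, 172, 180] -> [132, 140, 64, 72, 172, 180] -> [-132, -140, -64, -72, -172, -180] -> [-64, -72, -132, -140, -172, -180]
  [-42, 31, 48, -20, -28, 6, -16, 39, -39] -> [31, 48, -20, -28, 6, -16, 39, -39] -> [-124, -192, 80, 112, -24, 64, -156, 156] -> [80, 112, 64, 156] -> [-80, -112, -64, -156] -> [-64, -80, -112, -156]
  [-38, 17, -13, 24] -> [17, -13, 24] -> [-68, 52, -96] -> [52] -> [-52] -> [-52]

[-44, -180]; [-64, -72, -132, -140, -172, -180]; [-64, -80, -112, -156]; [-52]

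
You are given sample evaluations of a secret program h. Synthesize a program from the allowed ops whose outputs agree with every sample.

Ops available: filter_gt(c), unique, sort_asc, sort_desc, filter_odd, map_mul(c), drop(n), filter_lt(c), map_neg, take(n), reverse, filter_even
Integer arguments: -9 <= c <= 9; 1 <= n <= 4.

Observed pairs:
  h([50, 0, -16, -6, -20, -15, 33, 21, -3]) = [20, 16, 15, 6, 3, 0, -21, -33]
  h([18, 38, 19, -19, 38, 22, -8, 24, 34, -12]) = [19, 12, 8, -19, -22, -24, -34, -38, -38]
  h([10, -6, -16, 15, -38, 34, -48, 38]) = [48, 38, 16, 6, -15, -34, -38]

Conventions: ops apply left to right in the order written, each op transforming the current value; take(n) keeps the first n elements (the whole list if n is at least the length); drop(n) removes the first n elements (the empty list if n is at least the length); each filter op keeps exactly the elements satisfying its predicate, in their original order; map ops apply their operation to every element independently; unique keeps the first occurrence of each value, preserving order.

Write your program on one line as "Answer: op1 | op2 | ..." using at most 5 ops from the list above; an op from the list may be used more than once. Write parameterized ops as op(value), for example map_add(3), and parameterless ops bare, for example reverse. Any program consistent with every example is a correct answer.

map_mul(-1) | drop(1) | sort_asc | reverse

Check, running the answer program on each example:
  [50, 0, -16, -6, -20, -15, 33, 21, -3] -> [-50, 0, 16, 6, 20, 15, -33, -21, 3] -> [0, 16, 6, 20, 15, -33, -21, 3] -> [-33, -21, 0, 3, 6, 15, 16, 20] -> [20, 16, 15, 6, 3, 0, -21, -33]
  [18, 38, 19, -19, 38, 22, -8, 24, 34, -12] -> [-18, -38, -19, 19, -38, -22, 8, -24, -34, 12] -> [-38, -19, 19, -38, -22, 8, -24, -34, 12] -> [-38, -38, -34, -24, -22, -19, 8, 12, 19] -> [19, 12, 8, -19, -22, -24, -34, -38, -38]
  [10, -6, -16, 15, -38, 34, -48, 38] -> [-10, 6, 16, -15, 38, -34, 48, -38] -> [6, 16, -15, 38, -34, 48, -38] -> [-38, -34, -15, 6, 16, 38, 48] -> [48, 38, 16, 6, -15, -34, -38]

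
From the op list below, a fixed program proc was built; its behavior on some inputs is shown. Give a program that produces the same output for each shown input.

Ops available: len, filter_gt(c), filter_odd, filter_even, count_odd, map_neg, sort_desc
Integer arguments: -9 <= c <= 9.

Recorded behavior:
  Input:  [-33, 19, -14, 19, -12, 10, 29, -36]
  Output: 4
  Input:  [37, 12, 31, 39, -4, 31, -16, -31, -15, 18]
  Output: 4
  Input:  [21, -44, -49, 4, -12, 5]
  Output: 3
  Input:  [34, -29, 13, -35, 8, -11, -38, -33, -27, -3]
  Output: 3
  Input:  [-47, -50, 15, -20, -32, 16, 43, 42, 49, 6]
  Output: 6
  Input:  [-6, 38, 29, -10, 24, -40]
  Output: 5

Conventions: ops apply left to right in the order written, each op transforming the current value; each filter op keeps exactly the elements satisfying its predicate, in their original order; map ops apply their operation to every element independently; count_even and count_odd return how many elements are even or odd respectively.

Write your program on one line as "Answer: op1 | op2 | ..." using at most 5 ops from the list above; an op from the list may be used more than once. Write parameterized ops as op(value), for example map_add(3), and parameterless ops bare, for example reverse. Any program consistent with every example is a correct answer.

map_neg | filter_even | map_neg | len

Check, running the answer program on each example:
  [-33, 19, -14, 19, -12, 10, 29, -36] -> [33, -19, 14, -19, 12, -10, -29, 36] -> [14, 12, -10, 36] -> [-14, -12, 10, -36] -> 4
  [37, 12, 31, 39, -4, 31, -16, -31, -15, 18] -> [-37, -12, -31, -39, 4, -31, 16, 31, 15, -18] -> [-12, 4, 16, -18] -> [12, -4, -16, 18] -> 4
  [21, -44, -49, 4, -12, 5] -> [-21, 44, 49, -4, 12, -5] -> [44, -4, 12] -> [-44, 4, -12] -> 3
  [34, -29, 13, -35, 8, -11, -38, -33, -27, -3] -> [-34, 29, -13, 35, -8, 11, 38, 33, 27, 3] -> [-34, -8, 38] -> [34, 8, -38] -> 3
  [-47, -50, 15, -20, -32, 16, 43, 42, 49, 6] -> [47, 50, -15, 20, 32, -16, -43, -42, -49, -6] -> [50, 20, 32, -16, -42, -6] -> [-50, -20, -32, 16, 42, 6] -> 6
  [-6, 38, 29, -10, 24, -40] -> [6, -38, -29, 10, -24, 40] -> [6, -38, 10, -24, 40] -> [-6, 38, -10, 24, -40] -> 5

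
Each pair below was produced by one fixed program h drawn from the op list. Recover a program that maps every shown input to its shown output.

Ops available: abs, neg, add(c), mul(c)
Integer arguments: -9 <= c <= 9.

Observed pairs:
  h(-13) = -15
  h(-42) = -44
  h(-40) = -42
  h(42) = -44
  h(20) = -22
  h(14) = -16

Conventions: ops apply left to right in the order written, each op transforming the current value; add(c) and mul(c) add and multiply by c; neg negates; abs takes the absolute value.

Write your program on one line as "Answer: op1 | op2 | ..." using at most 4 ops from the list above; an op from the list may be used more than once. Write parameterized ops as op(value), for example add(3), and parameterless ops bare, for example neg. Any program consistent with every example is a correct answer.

abs | neg | add(-2)

Check, running the answer program on each example:
  -13 -> 13 -> -13 -> -15
  -42 -> 42 -> -42 -> -44
  -40 -> 40 -> -40 -> -42
  42 -> 42 -> -42 -> -44
  20 -> 20 -> -20 -> -22
  14 -> 14 -> -14 -> -16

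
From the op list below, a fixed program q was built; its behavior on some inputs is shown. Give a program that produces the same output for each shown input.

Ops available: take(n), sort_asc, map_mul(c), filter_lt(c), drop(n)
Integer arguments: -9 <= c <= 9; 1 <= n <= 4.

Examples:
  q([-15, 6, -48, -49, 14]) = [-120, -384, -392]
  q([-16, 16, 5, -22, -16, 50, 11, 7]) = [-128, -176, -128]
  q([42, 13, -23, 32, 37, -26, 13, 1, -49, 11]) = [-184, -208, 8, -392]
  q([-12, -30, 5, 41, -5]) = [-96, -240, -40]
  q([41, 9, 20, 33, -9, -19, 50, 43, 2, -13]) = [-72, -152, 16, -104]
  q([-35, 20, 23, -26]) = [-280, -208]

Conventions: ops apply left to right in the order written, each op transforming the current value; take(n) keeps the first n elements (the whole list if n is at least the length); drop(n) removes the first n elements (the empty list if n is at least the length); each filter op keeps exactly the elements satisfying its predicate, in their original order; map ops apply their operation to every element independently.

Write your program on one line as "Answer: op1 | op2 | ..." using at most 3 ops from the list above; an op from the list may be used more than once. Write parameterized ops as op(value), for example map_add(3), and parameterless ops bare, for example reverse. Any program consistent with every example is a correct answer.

filter_lt(4) | map_mul(8)

Check, running the answer program on each example:
  [-15, 6, -48, -49, 14] -> [-15, -48, -49] -> [-120, -384, -392]
  [-16, 16, 5, -22, -16, 50, 11, 7] -> [-16, -22, -16] -> [-128, -176, -128]
  [42, 13, -23, 32, 37, -26, 13, 1, -49, 11] -> [-23, -26, 1, -49] -> [-184, -208, 8, -392]
  [-12, -30, 5, 41, -5] -> [-12, -30, -5] -> [-96, -240, -40]
  [41, 9, 20, 33, -9, -19, 50, 43, 2, -13] -> [-9, -19, 2, -13] -> [-72, -152, 16, -104]
  [-35, 20, 23, -26] -> [-35, -26] -> [-280, -208]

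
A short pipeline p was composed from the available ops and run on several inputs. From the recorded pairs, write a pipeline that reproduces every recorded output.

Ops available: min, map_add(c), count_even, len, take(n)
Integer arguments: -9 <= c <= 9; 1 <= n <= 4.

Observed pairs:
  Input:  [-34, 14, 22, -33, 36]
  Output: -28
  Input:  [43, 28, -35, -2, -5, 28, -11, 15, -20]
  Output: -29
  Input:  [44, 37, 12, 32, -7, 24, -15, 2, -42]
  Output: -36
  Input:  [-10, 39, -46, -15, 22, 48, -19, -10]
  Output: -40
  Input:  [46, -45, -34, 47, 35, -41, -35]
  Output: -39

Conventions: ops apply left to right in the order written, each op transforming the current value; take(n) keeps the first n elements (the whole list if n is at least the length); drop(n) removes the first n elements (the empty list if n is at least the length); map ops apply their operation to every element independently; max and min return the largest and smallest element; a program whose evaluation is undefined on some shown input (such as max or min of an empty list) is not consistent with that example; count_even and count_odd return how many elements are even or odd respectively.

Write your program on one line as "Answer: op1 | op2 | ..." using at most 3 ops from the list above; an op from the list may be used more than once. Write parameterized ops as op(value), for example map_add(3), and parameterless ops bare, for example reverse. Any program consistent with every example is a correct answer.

map_add(6) | min

Check, running the answer program on each example:
  [-34, 14, 22, -33, 36] -> [-28, 20, 28, -27, 42] -> -28
  [43, 28, -35, -2, -5, 28, -11, 15, -20] -> [49, 34, -29, 4, 1, 34, -5, 21, -14] -> -29
  [44, 37, 12, 32, -7, 24, -15, 2, -42] -> [50, 43, 18, 38, -1, 30, -9, 8, -36] -> -36
  [-10, 39, -46, -15, 22, 48, -19, -10] -> [-4, 45, -40, -9, 28, 54, -13, -4] -> -40
  [46, -45, -34, 47, 35, -41, -35] -> [52, -39, -28, 53, 41, -35, -29] -> -39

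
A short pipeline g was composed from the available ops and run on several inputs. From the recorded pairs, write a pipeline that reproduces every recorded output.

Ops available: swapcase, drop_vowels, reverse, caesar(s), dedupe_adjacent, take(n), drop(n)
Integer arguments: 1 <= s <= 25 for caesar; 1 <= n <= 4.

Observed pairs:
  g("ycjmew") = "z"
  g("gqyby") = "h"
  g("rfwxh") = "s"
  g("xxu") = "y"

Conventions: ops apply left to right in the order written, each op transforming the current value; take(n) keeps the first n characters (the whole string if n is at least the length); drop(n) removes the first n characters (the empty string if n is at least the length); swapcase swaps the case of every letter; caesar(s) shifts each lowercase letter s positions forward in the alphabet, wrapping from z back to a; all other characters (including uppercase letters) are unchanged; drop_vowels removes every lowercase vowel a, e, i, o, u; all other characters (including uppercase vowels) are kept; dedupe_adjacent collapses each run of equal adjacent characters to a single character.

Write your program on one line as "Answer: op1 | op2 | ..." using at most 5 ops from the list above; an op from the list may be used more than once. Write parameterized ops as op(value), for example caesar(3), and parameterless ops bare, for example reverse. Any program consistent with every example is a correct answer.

drop_vowels | take(4) | caesar(1) | take(1)

Check, running the answer program on each example:
  "ycjmew" -> "ycjmw" -> "ycjm" -> "zdkn" -> "z"
  "gqyby" -> "gqyby" -> "gqyb" -> "hrzc" -> "h"
  "rfwxh" -> "rfwxh" -> "rfwx" -> "sgxy" -> "s"
  "xxu" -> "xx" -> "xx" -> "yy" -> "y"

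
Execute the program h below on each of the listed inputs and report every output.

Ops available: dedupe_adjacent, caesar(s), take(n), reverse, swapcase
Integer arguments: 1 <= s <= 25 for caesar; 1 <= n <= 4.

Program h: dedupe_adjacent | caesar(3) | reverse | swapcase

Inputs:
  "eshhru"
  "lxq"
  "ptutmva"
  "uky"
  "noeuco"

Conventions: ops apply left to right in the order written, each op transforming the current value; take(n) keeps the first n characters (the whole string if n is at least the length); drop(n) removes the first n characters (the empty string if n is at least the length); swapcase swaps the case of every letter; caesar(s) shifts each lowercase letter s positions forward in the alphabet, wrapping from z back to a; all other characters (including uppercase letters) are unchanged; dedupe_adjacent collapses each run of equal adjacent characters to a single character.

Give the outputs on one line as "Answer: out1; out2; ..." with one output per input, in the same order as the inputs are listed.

"XUKVH"; "TAO"; "DYPWXWS"; "BNX"; "RFXHRQ"

Execution, op by op:
  "eshhru" -> "eshru" -> "hvkux" -> "xukvh" -> "XUKVH"
  "lxq" -> "lxq" -> "oat" -> "tao" -> "TAO"
  "ptutmva" -> "ptutmva" -> "swxwpyd" -> "dypwxws" -> "DYPWXWS"
  "uky" -> "uky" -> "xnb" -> "bnx" -> "BNX"
  "noeuco" -> "noeuco" -> "qrhxfr" -> "rfxhrq" -> "RFXHRQ"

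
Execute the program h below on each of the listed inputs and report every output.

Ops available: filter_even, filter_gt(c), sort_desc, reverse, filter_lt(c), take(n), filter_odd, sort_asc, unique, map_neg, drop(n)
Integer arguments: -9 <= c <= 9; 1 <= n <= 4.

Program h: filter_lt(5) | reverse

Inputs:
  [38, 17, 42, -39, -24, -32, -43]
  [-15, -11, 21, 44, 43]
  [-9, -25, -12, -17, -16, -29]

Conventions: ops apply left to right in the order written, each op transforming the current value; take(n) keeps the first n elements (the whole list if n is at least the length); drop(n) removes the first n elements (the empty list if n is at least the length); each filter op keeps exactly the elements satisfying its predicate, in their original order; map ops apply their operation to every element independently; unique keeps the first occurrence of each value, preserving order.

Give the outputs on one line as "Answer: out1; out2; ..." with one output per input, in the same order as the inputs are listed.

[-43, -32, -24, -39]; [-11, -15]; [-29, -16, -17, -12, -25, -9]

Execution, op by op:
  [38, 17, 42, -39, -24, -32, -43] -> [-39, -24, -32, -43] -> [-43, -32, -24, -39]
  [-15, -11, 21, 44, 43] -> [-15, -11] -> [-11, -15]
  [-9, -25, -12, -17, -16, -29] -> [-9, -25, -12, -17, -16, -29] -> [-29, -16, -17, -12, -25, -9]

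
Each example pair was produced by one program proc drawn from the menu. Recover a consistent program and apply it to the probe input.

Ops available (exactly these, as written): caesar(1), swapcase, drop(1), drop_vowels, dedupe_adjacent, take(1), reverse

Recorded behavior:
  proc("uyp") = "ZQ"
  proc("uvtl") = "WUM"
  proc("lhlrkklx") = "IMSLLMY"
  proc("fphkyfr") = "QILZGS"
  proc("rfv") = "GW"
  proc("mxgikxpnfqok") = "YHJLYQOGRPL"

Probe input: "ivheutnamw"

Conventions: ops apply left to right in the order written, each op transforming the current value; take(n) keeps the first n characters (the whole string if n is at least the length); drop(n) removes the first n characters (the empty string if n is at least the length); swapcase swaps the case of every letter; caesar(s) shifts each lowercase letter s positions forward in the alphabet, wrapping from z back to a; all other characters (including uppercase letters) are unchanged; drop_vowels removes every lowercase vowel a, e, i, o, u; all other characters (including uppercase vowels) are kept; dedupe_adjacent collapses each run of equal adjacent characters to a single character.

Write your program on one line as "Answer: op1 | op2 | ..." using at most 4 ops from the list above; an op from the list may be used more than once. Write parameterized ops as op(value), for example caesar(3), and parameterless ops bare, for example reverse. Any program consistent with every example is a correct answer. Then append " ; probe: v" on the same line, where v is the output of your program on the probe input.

caesar(1) | swapcase | drop(1) ; probe: "WIFVUOBNX"

Check, running the answer program on each example:
  "uyp" -> "vzq" -> "VZQ" -> "ZQ"
  "uvtl" -> "vwum" -> "VWUM" -> "WUM"
  "lhlrkklx" -> "mimsllmy" -> "MIMSLLMY" -> "IMSLLMY"
  "fphkyfr" -> "gqilzgs" -> "GQILZGS" -> "QILZGS"
  "rfv" -> "sgw" -> "SGW" -> "GW"
  "mxgikxpnfqok" -> "nyhjlyqogrpl" -> "NYHJLYQOGRPL" -> "YHJLYQOGRPL"
  probe: "ivheutnamw" -> "jwifvuobnx" -> "JWIFVUOBNX" -> "WIFVUOBNX"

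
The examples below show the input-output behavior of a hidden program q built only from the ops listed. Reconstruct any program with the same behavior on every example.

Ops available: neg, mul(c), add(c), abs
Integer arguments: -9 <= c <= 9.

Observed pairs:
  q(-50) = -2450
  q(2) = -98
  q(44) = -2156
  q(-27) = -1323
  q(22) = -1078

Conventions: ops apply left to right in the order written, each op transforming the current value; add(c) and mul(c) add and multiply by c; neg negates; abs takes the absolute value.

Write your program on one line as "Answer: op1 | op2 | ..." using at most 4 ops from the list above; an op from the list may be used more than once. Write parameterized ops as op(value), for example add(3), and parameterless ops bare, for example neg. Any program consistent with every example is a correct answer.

abs | mul(-7) | mul(7)

Check, running the answer program on each example:
  -50 -> 50 -> -350 -> -2450
  2 -> 2 -> -14 -> -98
  44 -> 44 -> -308 -> -2156
  -27 -> 27 -> -189 -> -1323
  22 -> 22 -> -154 -> -1078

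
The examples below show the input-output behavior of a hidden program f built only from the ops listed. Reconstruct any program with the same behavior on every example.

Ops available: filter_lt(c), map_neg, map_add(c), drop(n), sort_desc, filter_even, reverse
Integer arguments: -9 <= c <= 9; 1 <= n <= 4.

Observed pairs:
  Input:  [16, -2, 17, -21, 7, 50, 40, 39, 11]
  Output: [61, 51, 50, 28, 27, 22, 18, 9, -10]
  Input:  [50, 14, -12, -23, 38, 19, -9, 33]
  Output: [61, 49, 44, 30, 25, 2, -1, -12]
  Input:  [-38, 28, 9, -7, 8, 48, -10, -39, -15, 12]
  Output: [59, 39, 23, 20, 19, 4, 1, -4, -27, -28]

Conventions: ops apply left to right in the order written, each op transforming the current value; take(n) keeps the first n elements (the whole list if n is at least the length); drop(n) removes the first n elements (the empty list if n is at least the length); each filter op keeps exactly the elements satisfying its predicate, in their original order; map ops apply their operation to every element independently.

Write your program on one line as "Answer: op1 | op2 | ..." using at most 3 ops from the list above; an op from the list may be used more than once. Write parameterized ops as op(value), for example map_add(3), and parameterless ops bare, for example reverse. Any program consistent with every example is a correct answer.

sort_desc | map_add(4) | map_add(7)

Check, running the answer program on each example:
  [16, -2, 17, -21, 7, 50, 40, 39, 11] -> [50, 40, 39, 17, 16, 11, 7, -2, -21] -> [54, 44, 43, 21, 20, 15, 11, 2, -17] -> [61, 51, 50, 28, 27, 22, 18, 9, -10]
  [50, 14, -12, -23, 38, 19, -9, 33] -> [50, 38, 33, 19, 14, -9, -12, -23] -> [54, 42, 37, 23, 18, -5, -8, -19] -> [61, 49, 44, 30, 25, 2, -1, -12]
  [-38, 28, 9, -7, 8, 48, -10, -39, -15, 12] -> [48, 28, 12, 9, 8, -7, -10, -15, -38, -39] -> [52, 32, 16, 13, 12, -3, -6, -11, -34, -35] -> [59, 39, 23, 20, 19, 4, 1, -4, -27, -28]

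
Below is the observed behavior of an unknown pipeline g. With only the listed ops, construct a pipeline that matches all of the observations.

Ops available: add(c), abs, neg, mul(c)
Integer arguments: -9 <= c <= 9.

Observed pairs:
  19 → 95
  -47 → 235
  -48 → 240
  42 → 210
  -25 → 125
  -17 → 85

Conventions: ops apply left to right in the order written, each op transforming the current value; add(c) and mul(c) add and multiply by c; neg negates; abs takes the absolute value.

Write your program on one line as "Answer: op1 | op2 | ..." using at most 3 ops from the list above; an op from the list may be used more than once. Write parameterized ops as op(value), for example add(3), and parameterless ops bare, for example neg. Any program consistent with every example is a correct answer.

abs | mul(-5) | abs

Check, running the answer program on each example:
  19 -> 19 -> -95 -> 95
  -47 -> 47 -> -235 -> 235
  -48 -> 48 -> -240 -> 240
  42 -> 42 -> -210 -> 210
  -25 -> 25 -> -125 -> 125
  -17 -> 17 -> -85 -> 85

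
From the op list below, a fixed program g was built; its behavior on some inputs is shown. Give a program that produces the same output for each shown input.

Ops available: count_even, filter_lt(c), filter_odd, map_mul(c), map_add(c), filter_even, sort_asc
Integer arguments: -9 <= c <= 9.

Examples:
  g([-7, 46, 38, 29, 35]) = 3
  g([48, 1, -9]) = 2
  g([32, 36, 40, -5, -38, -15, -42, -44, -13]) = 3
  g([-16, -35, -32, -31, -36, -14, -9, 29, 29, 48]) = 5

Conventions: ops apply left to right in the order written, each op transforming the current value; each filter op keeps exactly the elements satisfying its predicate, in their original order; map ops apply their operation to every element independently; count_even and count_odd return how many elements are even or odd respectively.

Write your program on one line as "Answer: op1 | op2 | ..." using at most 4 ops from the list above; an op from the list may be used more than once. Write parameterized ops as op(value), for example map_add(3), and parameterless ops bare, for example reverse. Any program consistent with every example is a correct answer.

map_add(3) | filter_even | count_even

Check, running the answer program on each example:
  [-7, 46, 38, 29, 35] -> [-4, 49, 41, 32, 38] -> [-4, 32, 38] -> 3
  [48, 1, -9] -> [51, 4, -6] -> [4, -6] -> 2
  [32, 36, 40, -5, -38, -15, -42, -44, -13] -> [35, 39, 43, -2, -35, -12, -39, -41, -10] -> [-2, -12, -10] -> 3
  [-16, -35, -32, -31, -36, -14, -9, 29, 29, 48] -> [-13, -32, -29, -28, -33, -11, -6, 32, 32, 51] -> [-32, -28, -6, 32, 32] -> 5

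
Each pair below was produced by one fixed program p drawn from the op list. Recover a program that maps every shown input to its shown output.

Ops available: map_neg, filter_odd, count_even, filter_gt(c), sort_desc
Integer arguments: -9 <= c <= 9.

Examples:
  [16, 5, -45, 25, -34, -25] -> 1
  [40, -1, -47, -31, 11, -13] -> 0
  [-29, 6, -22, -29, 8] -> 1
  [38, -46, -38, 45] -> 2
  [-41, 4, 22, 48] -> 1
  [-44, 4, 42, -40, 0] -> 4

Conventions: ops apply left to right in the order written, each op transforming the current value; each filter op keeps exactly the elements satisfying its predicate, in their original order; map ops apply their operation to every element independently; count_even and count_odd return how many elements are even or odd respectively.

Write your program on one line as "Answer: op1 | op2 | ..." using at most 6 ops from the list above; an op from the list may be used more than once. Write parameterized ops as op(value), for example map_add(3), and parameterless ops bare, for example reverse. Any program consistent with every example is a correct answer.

map_neg | sort_desc | filter_gt(-5) | map_neg | count_even

Check, running the answer program on each example:
  [16, 5, -45, 25, -34, -25] -> [-16, -5, 45, -25, 34, 25] -> [45, 34, 25, -5, -16, -25] -> [45, 34, 25] -> [-45, -34, -25] -> 1
  [40, -1, -47, -31, 11, -13] -> [-40, 1, 47, 31, -11, 13] -> [47, 31, 13, 1, -11, -40] -> [47, 31, 13, 1] -> [-47, -31, -13, -1] -> 0
  [-29, 6, -22, -29, 8] -> [29, -6, 22, 29, -8] -> [29, 29, 22, -6, -8] -> [29, 29, 22] -> [-29, -29, -22] -> 1
  [38, -46, -38, 45] -> [-38, 46, 38, -45] -> [46, 38, -38, -45] -> [46, 38] -> [-46, -38] -> 2
  [-41, 4, 22, 48] -> [41, -4, -22, -48] -> [41, -4, -22, -48] -> [41, -4] -> [-41, 4] -> 1
  [-44, 4, 42, -40, 0] -> [44, -4, -42, 40, 0] -> [44, 40, 0, -4, -42] -> [44, 40, 0, -4] -> [-44, -40, 0, 4] -> 4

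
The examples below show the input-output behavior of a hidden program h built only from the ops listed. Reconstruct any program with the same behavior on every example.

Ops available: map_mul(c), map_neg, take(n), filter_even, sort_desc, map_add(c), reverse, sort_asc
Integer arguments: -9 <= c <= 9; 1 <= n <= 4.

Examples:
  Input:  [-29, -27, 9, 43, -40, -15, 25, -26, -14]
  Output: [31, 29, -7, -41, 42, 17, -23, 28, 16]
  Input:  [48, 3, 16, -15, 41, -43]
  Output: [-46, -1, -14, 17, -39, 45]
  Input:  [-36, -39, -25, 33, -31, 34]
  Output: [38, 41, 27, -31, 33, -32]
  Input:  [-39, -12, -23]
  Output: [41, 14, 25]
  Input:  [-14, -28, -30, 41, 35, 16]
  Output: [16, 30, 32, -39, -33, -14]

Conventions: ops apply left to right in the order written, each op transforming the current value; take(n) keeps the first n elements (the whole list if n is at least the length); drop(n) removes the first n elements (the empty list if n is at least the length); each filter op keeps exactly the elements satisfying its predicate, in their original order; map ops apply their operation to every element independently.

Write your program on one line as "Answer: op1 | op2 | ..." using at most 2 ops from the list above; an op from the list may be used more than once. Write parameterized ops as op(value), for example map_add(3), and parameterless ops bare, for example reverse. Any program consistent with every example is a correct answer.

map_neg | map_add(2)

Check, running the answer program on each example:
  [-29, -27, 9, 43, -40, -15, 25, -26, -14] -> [29, 27, -9, -43, 40, 15, -25, 26, 14] -> [31, 29, -7, -41, 42, 17, -23, 28, 16]
  [48, 3, 16, -15, 41, -43] -> [-48, -3, -16, 15, -41, 43] -> [-46, -1, -14, 17, -39, 45]
  [-36, -39, -25, 33, -31, 34] -> [36, 39, 25, -33, 31, -34] -> [38, 41, 27, -31, 33, -32]
  [-39, -12, -23] -> [39, 12, 23] -> [41, 14, 25]
  [-14, -28, -30, 41, 35, 16] -> [14, 28, 30, -41, -35, -16] -> [16, 30, 32, -39, -33, -14]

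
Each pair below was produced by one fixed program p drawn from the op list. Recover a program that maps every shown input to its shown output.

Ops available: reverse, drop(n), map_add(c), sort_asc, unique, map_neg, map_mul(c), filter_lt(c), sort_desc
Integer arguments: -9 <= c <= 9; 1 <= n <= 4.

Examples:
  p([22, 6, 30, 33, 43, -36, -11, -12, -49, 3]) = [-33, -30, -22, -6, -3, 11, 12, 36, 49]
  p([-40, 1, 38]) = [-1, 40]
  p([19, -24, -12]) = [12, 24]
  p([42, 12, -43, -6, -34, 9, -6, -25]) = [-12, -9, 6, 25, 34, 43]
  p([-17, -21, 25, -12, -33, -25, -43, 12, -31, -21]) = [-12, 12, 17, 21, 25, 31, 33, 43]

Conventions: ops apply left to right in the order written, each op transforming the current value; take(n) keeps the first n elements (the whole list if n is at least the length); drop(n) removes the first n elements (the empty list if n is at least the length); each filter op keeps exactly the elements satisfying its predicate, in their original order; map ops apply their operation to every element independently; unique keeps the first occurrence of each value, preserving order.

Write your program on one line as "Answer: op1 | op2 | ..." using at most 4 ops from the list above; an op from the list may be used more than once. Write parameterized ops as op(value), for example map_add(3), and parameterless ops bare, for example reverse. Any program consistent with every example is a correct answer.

sort_desc | drop(1) | map_neg | unique

Check, running the answer program on each example:
  [22, 6, 30, 33, 43, -36, -11, -12, -49, 3] -> [43, 33, 30, 22, 6, 3, -11, -12, -36, -49] -> [33, 30, 22, 6, 3, -11, -12, -36, -49] -> [-33, -30, -22, -6, -3, 11, 12, 36, 49] -> [-33, -30, -22, -6, -3, 11, 12, 36, 49]
  [-40, 1, 38] -> [38, 1, -40] -> [1, -40] -> [-1, 40] -> [-1, 40]
  [19, -24, -12] -> [19, -12, -24] -> [-12, -24] -> [12, 24] -> [12, 24]
  [42, 12, -43, -6, -34, 9, -6, -25] -> [42, 12, 9, -6, -6, -25, -34, -43] -> [12, 9, -6, -6, -25, -34, -43] -> [-12, -9, 6, 6, 25, 34, 43] -> [-12, -9, 6, 25, 34, 43]
  [-17, -21, 25, -12, -33, -25, -43, 12, -31, -21] -> [25, 12, -12, -17, -21, -21, -25, -31, -33, -43] -> [12, -12, -17, -21, -21, -25, -31, -33, -43] -> [-12, 12, 17, 21, 21, 25, 31, 33, 43] -> [-12, 12, 17, 21, 25, 31, 33, 43]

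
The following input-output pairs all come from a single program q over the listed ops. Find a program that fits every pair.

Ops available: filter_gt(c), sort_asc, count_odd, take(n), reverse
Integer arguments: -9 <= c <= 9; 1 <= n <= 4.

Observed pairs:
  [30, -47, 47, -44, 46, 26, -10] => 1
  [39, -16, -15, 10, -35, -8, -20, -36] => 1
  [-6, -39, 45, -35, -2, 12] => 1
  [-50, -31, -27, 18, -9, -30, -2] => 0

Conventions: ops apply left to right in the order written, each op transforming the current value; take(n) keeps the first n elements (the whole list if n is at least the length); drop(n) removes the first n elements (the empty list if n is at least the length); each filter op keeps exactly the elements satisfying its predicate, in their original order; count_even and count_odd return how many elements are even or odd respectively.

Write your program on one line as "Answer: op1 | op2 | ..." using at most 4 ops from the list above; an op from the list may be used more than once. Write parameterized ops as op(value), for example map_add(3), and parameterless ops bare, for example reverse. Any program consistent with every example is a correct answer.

take(4) | take(3) | filter_gt(-4) | count_odd

Check, running the answer program on each example:
  [30, -47, 47, -44, 46, 26, -10] -> [30, -47, 47, -44] -> [30, -47, 47] -> [30, 47] -> 1
  [39, -16, -15, 10, -35, -8, -20, -36] -> [39, -16, -15, 10] -> [39, -16, -15] -> [39] -> 1
  [-6, -39, 45, -35, -2, 12] -> [-6, -39, 45, -35] -> [-6, -39, 45] -> [45] -> 1
  [-50, -31, -27, 18, -9, -30, -2] -> [-50, -31, -27, 18] -> [-50, -31, -27] -> [] -> 0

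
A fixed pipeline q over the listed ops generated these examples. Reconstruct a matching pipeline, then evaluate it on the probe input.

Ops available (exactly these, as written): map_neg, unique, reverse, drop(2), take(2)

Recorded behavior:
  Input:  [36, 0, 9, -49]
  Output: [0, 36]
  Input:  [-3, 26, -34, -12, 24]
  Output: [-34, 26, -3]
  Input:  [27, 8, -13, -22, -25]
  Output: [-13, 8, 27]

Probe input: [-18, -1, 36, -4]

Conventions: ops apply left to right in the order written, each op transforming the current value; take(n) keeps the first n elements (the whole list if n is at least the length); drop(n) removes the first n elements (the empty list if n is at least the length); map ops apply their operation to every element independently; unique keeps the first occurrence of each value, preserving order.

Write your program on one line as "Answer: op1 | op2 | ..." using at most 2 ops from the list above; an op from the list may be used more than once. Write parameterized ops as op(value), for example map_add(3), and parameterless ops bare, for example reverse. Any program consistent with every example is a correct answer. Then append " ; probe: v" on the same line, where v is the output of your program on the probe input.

reverse | drop(2) ; probe: [-1, -18]

Check, running the answer program on each example:
  [36, 0, 9, -49] -> [-49, 9, 0, 36] -> [0, 36]
  [-3, 26, -34, -12, 24] -> [24, -12, -34, 26, -3] -> [-34, 26, -3]
  [27, 8, -13, -22, -25] -> [-25, -22, -13, 8, 27] -> [-13, 8, 27]
  probe: [-18, -1, 36, -4] -> [-4, 36, -1, -18] -> [-1, -18]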